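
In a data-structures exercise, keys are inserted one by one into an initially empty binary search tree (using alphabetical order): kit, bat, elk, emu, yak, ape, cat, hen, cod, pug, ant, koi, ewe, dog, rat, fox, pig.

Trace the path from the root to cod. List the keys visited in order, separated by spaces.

kit bat elk cat cod

Resulting structure (node: left, right):
  kit: L=bat, R=yak
  bat: L=ape, R=elk
  elk: L=cat, R=emu
  emu: L=–, R=hen
  yak: L=pug, R=–
  ape: L=ant, R=–
  cat: L=–, R=cod
  hen: L=ewe, R=–
  cod: L=–, R=dog
  pug: L=koi, R=rat
  ant: L=–, R=–
  koi: L=–, R=pig
  ewe: L=–, R=fox
  dog: L=–, R=–
  rat: L=–, R=–
  fox: L=–, R=–
  pig: L=–, R=–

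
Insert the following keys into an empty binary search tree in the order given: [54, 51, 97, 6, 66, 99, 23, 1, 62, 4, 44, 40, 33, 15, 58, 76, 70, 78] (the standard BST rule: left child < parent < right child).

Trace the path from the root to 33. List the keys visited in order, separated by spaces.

Insert 54: tree is empty, so 54 becomes the root.
Insert 51: 51 < 54 → go left. Place as left child of 54.
Insert 97: 97 > 54 → go right. Place as right child of 54.
Insert 6: 6 < 54 → go left; 6 < 51 → go left. Place as left child of 51.
Insert 66: 66 > 54 → go right; 66 < 97 → go left. Place as left child of 97.
Insert 99: 99 > 54 → go right; 99 > 97 → go right. Place as right child of 97.
Insert 23: 23 < 54 → go left; 23 < 51 → go left; 23 > 6 → go right. Place as right child of 6.
Insert 1: 1 < 54 → go left; 1 < 51 → go left; 1 < 6 → go left. Place as left child of 6.
Insert 62: 62 > 54 → go right; 62 < 97 → go left; 62 < 66 → go left. Place as left child of 66.
Insert 4: 4 < 54 → go left; 4 < 51 → go left; 4 < 6 → go left; 4 > 1 → go right. Place as right child of 1.
Insert 44: 44 < 54 → go left; 44 < 51 → go left; 44 > 6 → go right; 44 > 23 → go right. Place as right child of 23.
Insert 40: 40 < 54 → go left; 40 < 51 → go left; 40 > 6 → go right; 40 > 23 → go right; 40 < 44 → go left. Place as left child of 44.
Insert 33: 33 < 54 → go left; 33 < 51 → go left; 33 > 6 → go right; 33 > 23 → go right; 33 < 44 → go left; 33 < 40 → go left. Place as left child of 40.
Insert 15: 15 < 54 → go left; 15 < 51 → go left; 15 > 6 → go right; 15 < 23 → go left. Place as left child of 23.
Insert 58: 58 > 54 → go right; 58 < 97 → go left; 58 < 66 → go left; 58 < 62 → go left. Place as left child of 62.
Insert 76: 76 > 54 → go right; 76 < 97 → go left; 76 > 66 → go right. Place as right child of 66.
Insert 70: 70 > 54 → go right; 70 < 97 → go left; 70 > 66 → go right; 70 < 76 → go left. Place as left child of 76.
Insert 78: 78 > 54 → go right; 78 < 97 → go left; 78 > 66 → go right; 78 > 76 → go right. Place as right child of 76.

54 51 6 23 44 40 33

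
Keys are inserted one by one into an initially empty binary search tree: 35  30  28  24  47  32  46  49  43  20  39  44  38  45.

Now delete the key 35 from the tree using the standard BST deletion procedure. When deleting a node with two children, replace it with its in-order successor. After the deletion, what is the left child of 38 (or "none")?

35: root
30: left child of 35 (depth 1)
28: left child of 30 (depth 2)
24: left child of 28 (depth 3)
47: right child of 35 (depth 1)
32: right child of 30 (depth 2)
46: left child of 47 (depth 2)
49: right child of 47 (depth 2)
43: left child of 46 (depth 3)
20: left child of 24 (depth 4)
39: left child of 43 (depth 4)
44: right child of 43 (depth 4)
38: left child of 39 (depth 5)
45: right child of 44 (depth 5)

Delete 35 (two children — replace with in-order successor).
After deletion, 38's left child: 30.

30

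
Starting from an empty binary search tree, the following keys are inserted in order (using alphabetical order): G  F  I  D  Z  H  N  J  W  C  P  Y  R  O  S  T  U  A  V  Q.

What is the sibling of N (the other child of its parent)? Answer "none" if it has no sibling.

none

Insert G: tree is empty, so G becomes the root.
Insert F: F < G → go left. Place as left child of G.
Insert I: I > G → go right. Place as right child of G.
Insert D: D < G → go left; D < F → go left. Place as left child of F.
Insert Z: Z > G → go right; Z > I → go right. Place as right child of I.
Insert H: H > G → go right; H < I → go left. Place as left child of I.
Insert N: N > G → go right; N > I → go right; N < Z → go left. Place as left child of Z.
Insert J: J > G → go right; J > I → go right; J < Z → go left; J < N → go left. Place as left child of N.
Insert W: W > G → go right; W > I → go right; W < Z → go left; W > N → go right. Place as right child of N.
Insert C: C < G → go left; C < F → go left; C < D → go left. Place as left child of D.
Insert P: P > G → go right; P > I → go right; P < Z → go left; P > N → go right; P < W → go left. Place as left child of W.
Insert Y: Y > G → go right; Y > I → go right; Y < Z → go left; Y > N → go right; Y > W → go right. Place as right child of W.
Insert R: R > G → go right; R > I → go right; R < Z → go left; R > N → go right; R < W → go left; R > P → go right. Place as right child of P.
Insert O: O > G → go right; O > I → go right; O < Z → go left; O > N → go right; O < W → go left; O < P → go left. Place as left child of P.
Insert S: S > G → go right; S > I → go right; S < Z → go left; S > N → go right; S < W → go left; S > P → go right; S > R → go right. Place as right child of R.
Insert T: T > G → go right; T > I → go right; T < Z → go left; T > N → go right; T < W → go left; T > P → go right; T > R → go right; T > S → go right. Place as right child of S.
Insert U: U > G → go right; U > I → go right; U < Z → go left; U > N → go right; U < W → go left; U > P → go right; U > R → go right; U > S → go right; U > T → go right. Place as right child of T.
Insert A: A < G → go left; A < F → go left; A < D → go left; A < C → go left. Place as left child of C.
Insert V: V > G → go right; V > I → go right; V < Z → go left; V > N → go right; V < W → go left; V > P → go right; V > R → go right; V > S → go right; V > T → go right; V > U → go right. Place as right child of U.
Insert Q: Q > G → go right; Q > I → go right; Q < Z → go left; Q > N → go right; Q < W → go left; Q > P → go right; Q < R → go left. Place as left child of R.

N's parent is Z, which has only one child.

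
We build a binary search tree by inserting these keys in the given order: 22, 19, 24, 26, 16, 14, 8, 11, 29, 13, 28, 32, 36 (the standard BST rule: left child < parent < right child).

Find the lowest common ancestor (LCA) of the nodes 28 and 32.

Resulting structure (node: left, right):
  22: L=19, R=24
  19: L=16, R=–
  24: L=–, R=26
  26: L=–, R=29
  16: L=14, R=–
  14: L=8, R=–
  8: L=–, R=11
  11: L=–, R=13
  29: L=28, R=32
  13: L=–, R=–
  28: L=–, R=–
  32: L=–, R=36
  36: L=–, R=–

Path to 28: 22 → 24 → 26 → 29 → 28
Path to 32: 22 → 24 → 26 → 29 → 32
The paths share a prefix ending at 29, then split left and right.

29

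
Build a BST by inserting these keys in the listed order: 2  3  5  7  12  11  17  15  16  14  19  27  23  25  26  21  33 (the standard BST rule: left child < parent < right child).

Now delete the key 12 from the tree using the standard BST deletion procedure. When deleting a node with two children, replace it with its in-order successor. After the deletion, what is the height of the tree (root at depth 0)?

Resulting structure (node: left, right):
  2: L=–, R=3
  3: L=–, R=5
  5: L=–, R=7
  7: L=–, R=12
  12: L=11, R=17
  11: L=–, R=–
  17: L=15, R=19
  15: L=14, R=16
  16: L=–, R=–
  14: L=–, R=–
  19: L=–, R=27
  27: L=23, R=33
  23: L=21, R=25
  25: L=–, R=26
  26: L=–, R=–
  21: L=–, R=–
  33: L=–, R=–

Delete 12 (two children — replace with in-order successor).
After deletion, deepest node is 26 at depth 10.

10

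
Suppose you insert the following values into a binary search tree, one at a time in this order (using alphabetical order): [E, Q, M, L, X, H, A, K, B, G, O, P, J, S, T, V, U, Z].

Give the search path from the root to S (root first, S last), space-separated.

E Q X S

E: root
Q: right child of E (depth 1)
M: left child of Q (depth 2)
L: left child of M (depth 3)
X: right child of Q (depth 2)
H: left child of L (depth 4)
A: left child of E (depth 1)
K: right child of H (depth 5)
B: right child of A (depth 2)
G: left child of H (depth 5)
O: right child of M (depth 3)
P: right child of O (depth 4)
J: left child of K (depth 6)
S: left child of X (depth 3)
T: right child of S (depth 4)
V: right child of T (depth 5)
U: left child of V (depth 6)
Z: right child of X (depth 3)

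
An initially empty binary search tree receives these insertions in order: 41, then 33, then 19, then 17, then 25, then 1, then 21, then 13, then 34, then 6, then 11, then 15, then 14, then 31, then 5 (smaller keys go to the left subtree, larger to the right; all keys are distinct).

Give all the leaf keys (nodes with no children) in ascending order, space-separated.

41: root
33: left child of 41 (depth 1)
19: left child of 33 (depth 2)
17: left child of 19 (depth 3)
25: right child of 19 (depth 3)
1: left child of 17 (depth 4)
21: left child of 25 (depth 4)
13: right child of 1 (depth 5)
34: right child of 33 (depth 2)
6: left child of 13 (depth 6)
11: right child of 6 (depth 7)
15: right child of 13 (depth 6)
14: left child of 15 (depth 7)
31: right child of 25 (depth 4)
5: left child of 6 (depth 7)

5 11 14 21 31 34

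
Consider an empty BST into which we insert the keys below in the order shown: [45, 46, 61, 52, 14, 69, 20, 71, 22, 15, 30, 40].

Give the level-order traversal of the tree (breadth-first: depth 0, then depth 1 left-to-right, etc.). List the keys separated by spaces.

45 14 46 20 61 15 22 52 69 30 71 40

Insert 45: tree is empty, so 45 becomes the root.
Insert 46: 46 > 45 → go right. Place as right child of 45.
Insert 61: 61 > 45 → go right; 61 > 46 → go right. Place as right child of 46.
Insert 52: 52 > 45 → go right; 52 > 46 → go right; 52 < 61 → go left. Place as left child of 61.
Insert 14: 14 < 45 → go left. Place as left child of 45.
Insert 69: 69 > 45 → go right; 69 > 46 → go right; 69 > 61 → go right. Place as right child of 61.
Insert 20: 20 < 45 → go left; 20 > 14 → go right. Place as right child of 14.
Insert 71: 71 > 45 → go right; 71 > 46 → go right; 71 > 61 → go right; 71 > 69 → go right. Place as right child of 69.
Insert 22: 22 < 45 → go left; 22 > 14 → go right; 22 > 20 → go right. Place as right child of 20.
Insert 15: 15 < 45 → go left; 15 > 14 → go right; 15 < 20 → go left. Place as left child of 20.
Insert 30: 30 < 45 → go left; 30 > 14 → go right; 30 > 20 → go right; 30 > 22 → go right. Place as right child of 22.
Insert 40: 40 < 45 → go left; 40 > 14 → go right; 40 > 20 → go right; 40 > 22 → go right; 40 > 30 → go right. Place as right child of 30.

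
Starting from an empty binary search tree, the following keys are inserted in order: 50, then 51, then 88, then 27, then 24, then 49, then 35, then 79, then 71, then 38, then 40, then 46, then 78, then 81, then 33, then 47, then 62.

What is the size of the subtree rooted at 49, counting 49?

7

Insert 50: tree is empty, so 50 becomes the root.
Insert 51: 51 > 50 → go right. Place as right child of 50.
Insert 88: 88 > 50 → go right; 88 > 51 → go right. Place as right child of 51.
Insert 27: 27 < 50 → go left. Place as left child of 50.
Insert 24: 24 < 50 → go left; 24 < 27 → go left. Place as left child of 27.
Insert 49: 49 < 50 → go left; 49 > 27 → go right. Place as right child of 27.
Insert 35: 35 < 50 → go left; 35 > 27 → go right; 35 < 49 → go left. Place as left child of 49.
Insert 79: 79 > 50 → go right; 79 > 51 → go right; 79 < 88 → go left. Place as left child of 88.
Insert 71: 71 > 50 → go right; 71 > 51 → go right; 71 < 88 → go left; 71 < 79 → go left. Place as left child of 79.
Insert 38: 38 < 50 → go left; 38 > 27 → go right; 38 < 49 → go left; 38 > 35 → go right. Place as right child of 35.
Insert 40: 40 < 50 → go left; 40 > 27 → go right; 40 < 49 → go left; 40 > 35 → go right; 40 > 38 → go right. Place as right child of 38.
Insert 46: 46 < 50 → go left; 46 > 27 → go right; 46 < 49 → go left; 46 > 35 → go right; 46 > 38 → go right; 46 > 40 → go right. Place as right child of 40.
Insert 78: 78 > 50 → go right; 78 > 51 → go right; 78 < 88 → go left; 78 < 79 → go left; 78 > 71 → go right. Place as right child of 71.
Insert 81: 81 > 50 → go right; 81 > 51 → go right; 81 < 88 → go left; 81 > 79 → go right. Place as right child of 79.
Insert 33: 33 < 50 → go left; 33 > 27 → go right; 33 < 49 → go left; 33 < 35 → go left. Place as left child of 35.
Insert 47: 47 < 50 → go left; 47 > 27 → go right; 47 < 49 → go left; 47 > 35 → go right; 47 > 38 → go right; 47 > 40 → go right; 47 > 46 → go right. Place as right child of 46.
Insert 62: 62 > 50 → go right; 62 > 51 → go right; 62 < 88 → go left; 62 < 79 → go left; 62 < 71 → go left. Place as left child of 71.

Subtree rooted at 49 contains: 49, 35, 33, 38, 40, 46, 47 — 7 nodes.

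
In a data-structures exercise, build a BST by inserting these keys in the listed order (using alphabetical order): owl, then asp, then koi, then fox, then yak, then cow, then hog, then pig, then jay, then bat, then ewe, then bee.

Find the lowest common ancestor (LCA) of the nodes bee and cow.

cow

owl: root
asp: left child of owl (depth 1)
koi: right child of asp (depth 2)
fox: left child of koi (depth 3)
yak: right child of owl (depth 1)
cow: left child of fox (depth 4)
hog: right child of fox (depth 4)
pig: left child of yak (depth 2)
jay: right child of hog (depth 5)
bat: left child of cow (depth 5)
ewe: right child of cow (depth 5)
bee: right child of bat (depth 6)

Path to bee: owl → asp → koi → fox → cow → bat → bee
Path to cow: owl → asp → koi → fox → cow
cow lies on both paths and is an ancestor of the other node.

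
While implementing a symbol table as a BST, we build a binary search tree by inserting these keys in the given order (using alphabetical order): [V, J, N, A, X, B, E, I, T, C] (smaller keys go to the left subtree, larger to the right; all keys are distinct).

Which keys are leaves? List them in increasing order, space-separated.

V: root
J: left child of V (depth 1)
N: right child of J (depth 2)
A: left child of J (depth 2)
X: right child of V (depth 1)
B: right child of A (depth 3)
E: right child of B (depth 4)
I: right child of E (depth 5)
T: right child of N (depth 3)
C: left child of E (depth 5)

C I T X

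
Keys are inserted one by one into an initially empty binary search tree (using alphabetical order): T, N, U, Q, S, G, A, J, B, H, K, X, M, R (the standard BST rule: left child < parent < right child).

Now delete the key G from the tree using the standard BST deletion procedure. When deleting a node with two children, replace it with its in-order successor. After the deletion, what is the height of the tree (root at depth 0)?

5

Insert T: tree is empty, so T becomes the root.
Insert N: N < T → go left. Place as left child of T.
Insert U: U > T → go right. Place as right child of T.
Insert Q: Q < T → go left; Q > N → go right. Place as right child of N.
Insert S: S < T → go left; S > N → go right; S > Q → go right. Place as right child of Q.
Insert G: G < T → go left; G < N → go left. Place as left child of N.
Insert A: A < T → go left; A < N → go left; A < G → go left. Place as left child of G.
Insert J: J < T → go left; J < N → go left; J > G → go right. Place as right child of G.
Insert B: B < T → go left; B < N → go left; B < G → go left; B > A → go right. Place as right child of A.
Insert H: H < T → go left; H < N → go left; H > G → go right; H < J → go left. Place as left child of J.
Insert K: K < T → go left; K < N → go left; K > G → go right; K > J → go right. Place as right child of J.
Insert X: X > T → go right; X > U → go right. Place as right child of U.
Insert M: M < T → go left; M < N → go left; M > G → go right; M > J → go right; M > K → go right. Place as right child of K.
Insert R: R < T → go left; R > N → go right; R > Q → go right; R < S → go left. Place as left child of S.

Delete G (two children — replace with in-order successor).
After deletion, deepest node is M at depth 5.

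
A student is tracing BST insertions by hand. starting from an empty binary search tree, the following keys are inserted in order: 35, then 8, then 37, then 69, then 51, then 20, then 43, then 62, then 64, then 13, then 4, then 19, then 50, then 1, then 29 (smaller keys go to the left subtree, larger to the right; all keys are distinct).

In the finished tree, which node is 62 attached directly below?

Resulting structure (node: left, right):
  35: L=8, R=37
  8: L=4, R=20
  37: L=–, R=69
  69: L=51, R=–
  51: L=43, R=62
  20: L=13, R=29
  43: L=–, R=50
  62: L=–, R=64
  64: L=–, R=–
  13: L=–, R=19
  4: L=1, R=–
  19: L=–, R=–
  50: L=–, R=–
  1: L=–, R=–
  29: L=–, R=–

51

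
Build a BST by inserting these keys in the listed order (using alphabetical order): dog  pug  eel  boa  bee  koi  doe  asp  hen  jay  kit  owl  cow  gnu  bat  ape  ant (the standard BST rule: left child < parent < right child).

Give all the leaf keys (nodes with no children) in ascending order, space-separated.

Insert dog: tree is empty, so dog becomes the root.
Insert pug: pug > dog → go right. Place as right child of dog.
Insert eel: eel > dog → go right; eel < pug → go left. Place as left child of pug.
Insert boa: boa < dog → go left. Place as left child of dog.
Insert bee: bee < dog → go left; bee < boa → go left. Place as left child of boa.
Insert koi: koi > dog → go right; koi < pug → go left; koi > eel → go right. Place as right child of eel.
Insert doe: doe < dog → go left; doe > boa → go right. Place as right child of boa.
Insert asp: asp < dog → go left; asp < boa → go left; asp < bee → go left. Place as left child of bee.
Insert hen: hen > dog → go right; hen < pug → go left; hen > eel → go right; hen < koi → go left. Place as left child of koi.
Insert jay: jay > dog → go right; jay < pug → go left; jay > eel → go right; jay < koi → go left; jay > hen → go right. Place as right child of hen.
Insert kit: kit > dog → go right; kit < pug → go left; kit > eel → go right; kit < koi → go left; kit > hen → go right; kit > jay → go right. Place as right child of jay.
Insert owl: owl > dog → go right; owl < pug → go left; owl > eel → go right; owl > koi → go right. Place as right child of koi.
Insert cow: cow < dog → go left; cow > boa → go right; cow < doe → go left. Place as left child of doe.
Insert gnu: gnu > dog → go right; gnu < pug → go left; gnu > eel → go right; gnu < koi → go left; gnu < hen → go left. Place as left child of hen.
Insert bat: bat < dog → go left; bat < boa → go left; bat < bee → go left; bat > asp → go right. Place as right child of asp.
Insert ape: ape < dog → go left; ape < boa → go left; ape < bee → go left; ape < asp → go left. Place as left child of asp.
Insert ant: ant < dog → go left; ant < boa → go left; ant < bee → go left; ant < asp → go left; ant < ape → go left. Place as left child of ape.

ant bat cow gnu kit owl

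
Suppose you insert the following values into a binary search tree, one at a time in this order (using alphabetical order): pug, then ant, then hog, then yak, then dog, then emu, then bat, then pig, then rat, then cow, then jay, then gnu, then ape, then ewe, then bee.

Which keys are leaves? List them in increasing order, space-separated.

ape bee ewe jay rat

pug: root
ant: left child of pug (depth 1)
hog: right child of ant (depth 2)
yak: right child of pug (depth 1)
dog: left child of hog (depth 3)
emu: right child of dog (depth 4)
bat: left child of dog (depth 4)
pig: right child of hog (depth 3)
rat: left child of yak (depth 2)
cow: right child of bat (depth 5)
jay: left child of pig (depth 4)
gnu: right child of emu (depth 5)
ape: left child of bat (depth 5)
ewe: left child of gnu (depth 6)
bee: left child of cow (depth 6)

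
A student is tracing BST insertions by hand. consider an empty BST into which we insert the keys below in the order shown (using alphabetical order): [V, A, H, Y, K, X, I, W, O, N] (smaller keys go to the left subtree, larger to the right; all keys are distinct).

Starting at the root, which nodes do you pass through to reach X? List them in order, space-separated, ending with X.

V Y X

Insert V: tree is empty, so V becomes the root.
Insert A: A < V → go left. Place as left child of V.
Insert H: H < V → go left; H > A → go right. Place as right child of A.
Insert Y: Y > V → go right. Place as right child of V.
Insert K: K < V → go left; K > A → go right; K > H → go right. Place as right child of H.
Insert X: X > V → go right; X < Y → go left. Place as left child of Y.
Insert I: I < V → go left; I > A → go right; I > H → go right; I < K → go left. Place as left child of K.
Insert W: W > V → go right; W < Y → go left; W < X → go left. Place as left child of X.
Insert O: O < V → go left; O > A → go right; O > H → go right; O > K → go right. Place as right child of K.
Insert N: N < V → go left; N > A → go right; N > H → go right; N > K → go right; N < O → go left. Place as left child of O.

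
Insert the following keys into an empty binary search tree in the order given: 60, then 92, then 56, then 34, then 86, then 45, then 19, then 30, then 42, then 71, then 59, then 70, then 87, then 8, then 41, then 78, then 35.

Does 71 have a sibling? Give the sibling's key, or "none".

60: root
92: right child of 60 (depth 1)
56: left child of 60 (depth 1)
34: left child of 56 (depth 2)
86: left child of 92 (depth 2)
45: right child of 34 (depth 3)
19: left child of 34 (depth 3)
30: right child of 19 (depth 4)
42: left child of 45 (depth 4)
71: left child of 86 (depth 3)
59: right child of 56 (depth 2)
70: left child of 71 (depth 4)
87: right child of 86 (depth 3)
8: left child of 19 (depth 4)
41: left child of 42 (depth 5)
78: right child of 71 (depth 4)
35: left child of 41 (depth 6)

71's parent is 86; the other child of 86 is 87.

87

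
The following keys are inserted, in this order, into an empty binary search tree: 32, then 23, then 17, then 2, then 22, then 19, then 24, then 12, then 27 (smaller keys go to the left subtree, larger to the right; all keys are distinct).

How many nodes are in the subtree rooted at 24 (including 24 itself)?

2

32: root
23: left child of 32 (depth 1)
17: left child of 23 (depth 2)
2: left child of 17 (depth 3)
22: right child of 17 (depth 3)
19: left child of 22 (depth 4)
24: right child of 23 (depth 2)
12: right child of 2 (depth 4)
27: right child of 24 (depth 3)

Subtree rooted at 24 contains: 24, 27 — 2 nodes.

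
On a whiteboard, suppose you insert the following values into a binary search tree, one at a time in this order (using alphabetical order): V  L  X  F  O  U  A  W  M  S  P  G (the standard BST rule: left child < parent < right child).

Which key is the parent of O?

Insert V: tree is empty, so V becomes the root.
Insert L: L < V → go left. Place as left child of V.
Insert X: X > V → go right. Place as right child of V.
Insert F: F < V → go left; F < L → go left. Place as left child of L.
Insert O: O < V → go left; O > L → go right. Place as right child of L.
Insert U: U < V → go left; U > L → go right; U > O → go right. Place as right child of O.
Insert A: A < V → go left; A < L → go left; A < F → go left. Place as left child of F.
Insert W: W > V → go right; W < X → go left. Place as left child of X.
Insert M: M < V → go left; M > L → go right; M < O → go left. Place as left child of O.
Insert S: S < V → go left; S > L → go right; S > O → go right; S < U → go left. Place as left child of U.
Insert P: P < V → go left; P > L → go right; P > O → go right; P < U → go left; P < S → go left. Place as left child of S.
Insert G: G < V → go left; G < L → go left; G > F → go right. Place as right child of F.

L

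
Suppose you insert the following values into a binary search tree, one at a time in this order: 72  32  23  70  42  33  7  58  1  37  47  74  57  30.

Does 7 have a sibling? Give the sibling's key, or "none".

Resulting structure (node: left, right):
  72: L=32, R=74
  32: L=23, R=70
  23: L=7, R=30
  70: L=42, R=–
  42: L=33, R=58
  33: L=–, R=37
  7: L=1, R=–
  58: L=47, R=–
  1: L=–, R=–
  37: L=–, R=–
  47: L=–, R=57
  74: L=–, R=–
  57: L=–, R=–
  30: L=–, R=–

7's parent is 23; the other child of 23 is 30.

30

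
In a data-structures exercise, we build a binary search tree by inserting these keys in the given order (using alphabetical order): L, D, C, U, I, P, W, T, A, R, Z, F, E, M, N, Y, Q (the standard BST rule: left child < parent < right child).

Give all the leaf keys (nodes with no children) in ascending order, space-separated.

Insert L: tree is empty, so L becomes the root.
Insert D: D < L → go left. Place as left child of L.
Insert C: C < L → go left; C < D → go left. Place as left child of D.
Insert U: U > L → go right. Place as right child of L.
Insert I: I < L → go left; I > D → go right. Place as right child of D.
Insert P: P > L → go right; P < U → go left. Place as left child of U.
Insert W: W > L → go right; W > U → go right. Place as right child of U.
Insert T: T > L → go right; T < U → go left; T > P → go right. Place as right child of P.
Insert A: A < L → go left; A < D → go left; A < C → go left. Place as left child of C.
Insert R: R > L → go right; R < U → go left; R > P → go right; R < T → go left. Place as left child of T.
Insert Z: Z > L → go right; Z > U → go right; Z > W → go right. Place as right child of W.
Insert F: F < L → go left; F > D → go right; F < I → go left. Place as left child of I.
Insert E: E < L → go left; E > D → go right; E < I → go left; E < F → go left. Place as left child of F.
Insert M: M > L → go right; M < U → go left; M < P → go left. Place as left child of P.
Insert N: N > L → go right; N < U → go left; N < P → go left; N > M → go right. Place as right child of M.
Insert Y: Y > L → go right; Y > U → go right; Y > W → go right; Y < Z → go left. Place as left child of Z.
Insert Q: Q > L → go right; Q < U → go left; Q > P → go right; Q < T → go left; Q < R → go left. Place as left child of R.

A E N Q Y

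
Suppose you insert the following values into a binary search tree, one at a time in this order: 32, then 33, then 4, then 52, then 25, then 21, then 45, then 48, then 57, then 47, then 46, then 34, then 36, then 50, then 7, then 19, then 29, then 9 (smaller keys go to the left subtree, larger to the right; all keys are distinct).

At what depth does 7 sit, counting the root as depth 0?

4

Resulting structure (node: left, right):
  32: L=4, R=33
  33: L=–, R=52
  4: L=–, R=25
  52: L=45, R=57
  25: L=21, R=29
  21: L=7, R=–
  45: L=34, R=48
  48: L=47, R=50
  57: L=–, R=–
  47: L=46, R=–
  46: L=–, R=–
  34: L=–, R=36
  36: L=–, R=–
  50: L=–, R=–
  7: L=–, R=19
  19: L=9, R=–
  29: L=–, R=–
  9: L=–, R=–

Path to 7: 32 → 4 → 25 → 21 → 7, which is 4 edges.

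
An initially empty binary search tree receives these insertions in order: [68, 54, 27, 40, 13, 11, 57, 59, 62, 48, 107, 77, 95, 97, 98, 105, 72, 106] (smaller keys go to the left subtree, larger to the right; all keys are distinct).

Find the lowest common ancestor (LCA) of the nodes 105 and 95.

95

Resulting structure (node: left, right):
  68: L=54, R=107
  54: L=27, R=57
  27: L=13, R=40
  40: L=–, R=48
  13: L=11, R=–
  11: L=–, R=–
  57: L=–, R=59
  59: L=–, R=62
  62: L=–, R=–
  48: L=–, R=–
  107: L=77, R=–
  77: L=72, R=95
  95: L=–, R=97
  97: L=–, R=98
  98: L=–, R=105
  105: L=–, R=106
  72: L=–, R=–
  106: L=–, R=–

Path to 105: 68 → 107 → 77 → 95 → 97 → 98 → 105
Path to 95: 68 → 107 → 77 → 95
95 lies on both paths and is an ancestor of the other node.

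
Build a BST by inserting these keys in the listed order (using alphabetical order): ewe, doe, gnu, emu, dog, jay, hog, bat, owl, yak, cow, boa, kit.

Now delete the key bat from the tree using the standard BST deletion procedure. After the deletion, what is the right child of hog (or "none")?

ewe: root
doe: left child of ewe (depth 1)
gnu: right child of ewe (depth 1)
emu: right child of doe (depth 2)
dog: left child of emu (depth 3)
jay: right child of gnu (depth 2)
hog: left child of jay (depth 3)
bat: left child of doe (depth 2)
owl: right child of jay (depth 3)
yak: right child of owl (depth 4)
cow: right child of bat (depth 3)
boa: left child of cow (depth 4)
kit: left child of owl (depth 4)

Delete bat (at most one child — splice it out).
After deletion, hog's right child: none.

none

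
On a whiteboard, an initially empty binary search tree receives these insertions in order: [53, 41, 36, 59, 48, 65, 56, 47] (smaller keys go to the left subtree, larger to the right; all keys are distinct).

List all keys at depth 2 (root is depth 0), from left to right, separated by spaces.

Insert 53: tree is empty, so 53 becomes the root.
Insert 41: 41 < 53 → go left. Place as left child of 53.
Insert 36: 36 < 53 → go left; 36 < 41 → go left. Place as left child of 41.
Insert 59: 59 > 53 → go right. Place as right child of 53.
Insert 48: 48 < 53 → go left; 48 > 41 → go right. Place as right child of 41.
Insert 65: 65 > 53 → go right; 65 > 59 → go right. Place as right child of 59.
Insert 56: 56 > 53 → go right; 56 < 59 → go left. Place as left child of 59.
Insert 47: 47 < 53 → go left; 47 > 41 → go right; 47 < 48 → go left. Place as left child of 48.

36 48 56 65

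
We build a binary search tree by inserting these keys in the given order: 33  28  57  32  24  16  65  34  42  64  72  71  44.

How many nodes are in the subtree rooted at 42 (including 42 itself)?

33: root
28: left child of 33 (depth 1)
57: right child of 33 (depth 1)
32: right child of 28 (depth 2)
24: left child of 28 (depth 2)
16: left child of 24 (depth 3)
65: right child of 57 (depth 2)
34: left child of 57 (depth 2)
42: right child of 34 (depth 3)
64: left child of 65 (depth 3)
72: right child of 65 (depth 3)
71: left child of 72 (depth 4)
44: right child of 42 (depth 4)

Subtree rooted at 42 contains: 42, 44 — 2 nodes.

2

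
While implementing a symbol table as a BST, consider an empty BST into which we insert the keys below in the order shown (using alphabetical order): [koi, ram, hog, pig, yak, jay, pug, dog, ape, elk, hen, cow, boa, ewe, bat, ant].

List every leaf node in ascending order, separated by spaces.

ant bat ewe jay pug yak

Insert koi: tree is empty, so koi becomes the root.
Insert ram: ram > koi → go right. Place as right child of koi.
Insert hog: hog < koi → go left. Place as left child of koi.
Insert pig: pig > koi → go right; pig < ram → go left. Place as left child of ram.
Insert yak: yak > koi → go right; yak > ram → go right. Place as right child of ram.
Insert jay: jay < koi → go left; jay > hog → go right. Place as right child of hog.
Insert pug: pug > koi → go right; pug < ram → go left; pug > pig → go right. Place as right child of pig.
Insert dog: dog < koi → go left; dog < hog → go left. Place as left child of hog.
Insert ape: ape < koi → go left; ape < hog → go left; ape < dog → go left. Place as left child of dog.
Insert elk: elk < koi → go left; elk < hog → go left; elk > dog → go right. Place as right child of dog.
Insert hen: hen < koi → go left; hen < hog → go left; hen > dog → go right; hen > elk → go right. Place as right child of elk.
Insert cow: cow < koi → go left; cow < hog → go left; cow < dog → go left; cow > ape → go right. Place as right child of ape.
Insert boa: boa < koi → go left; boa < hog → go left; boa < dog → go left; boa > ape → go right; boa < cow → go left. Place as left child of cow.
Insert ewe: ewe < koi → go left; ewe < hog → go left; ewe > dog → go right; ewe > elk → go right; ewe < hen → go left. Place as left child of hen.
Insert bat: bat < koi → go left; bat < hog → go left; bat < dog → go left; bat > ape → go right; bat < cow → go left; bat < boa → go left. Place as left child of boa.
Insert ant: ant < koi → go left; ant < hog → go left; ant < dog → go left; ant < ape → go left. Place as left child of ape.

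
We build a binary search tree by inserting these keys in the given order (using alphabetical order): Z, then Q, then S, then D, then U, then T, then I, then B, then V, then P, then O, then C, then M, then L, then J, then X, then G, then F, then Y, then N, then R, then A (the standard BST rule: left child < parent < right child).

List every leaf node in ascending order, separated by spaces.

A C F J N R T Y

Z: root
Q: left child of Z (depth 1)
S: right child of Q (depth 2)
D: left child of Q (depth 2)
U: right child of S (depth 3)
T: left child of U (depth 4)
I: right child of D (depth 3)
B: left child of D (depth 3)
V: right child of U (depth 4)
P: right child of I (depth 4)
O: left child of P (depth 5)
C: right child of B (depth 4)
M: left child of O (depth 6)
L: left child of M (depth 7)
J: left child of L (depth 8)
X: right child of V (depth 5)
G: left child of I (depth 4)
F: left child of G (depth 5)
Y: right child of X (depth 6)
N: right child of M (depth 7)
R: left child of S (depth 3)
A: left child of B (depth 4)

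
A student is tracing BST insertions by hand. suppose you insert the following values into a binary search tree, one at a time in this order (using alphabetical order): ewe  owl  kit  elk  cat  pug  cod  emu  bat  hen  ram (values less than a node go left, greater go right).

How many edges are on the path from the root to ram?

Insert ewe: tree is empty, so ewe becomes the root.
Insert owl: owl > ewe → go right. Place as right child of ewe.
Insert kit: kit > ewe → go right; kit < owl → go left. Place as left child of owl.
Insert elk: elk < ewe → go left. Place as left child of ewe.
Insert cat: cat < ewe → go left; cat < elk → go left. Place as left child of elk.
Insert pug: pug > ewe → go right; pug > owl → go right. Place as right child of owl.
Insert cod: cod < ewe → go left; cod < elk → go left; cod > cat → go right. Place as right child of cat.
Insert emu: emu < ewe → go left; emu > elk → go right. Place as right child of elk.
Insert bat: bat < ewe → go left; bat < elk → go left; bat < cat → go left. Place as left child of cat.
Insert hen: hen > ewe → go right; hen < owl → go left; hen < kit → go left. Place as left child of kit.
Insert ram: ram > ewe → go right; ram > owl → go right; ram > pug → go right. Place as right child of pug.

Path to ram: ewe → owl → pug → ram, which is 3 edges.

3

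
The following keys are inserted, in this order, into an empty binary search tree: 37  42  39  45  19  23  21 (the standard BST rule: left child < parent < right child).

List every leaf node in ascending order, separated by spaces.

21 39 45

Resulting structure (node: left, right):
  37: L=19, R=42
  42: L=39, R=45
  39: L=–, R=–
  45: L=–, R=–
  19: L=–, R=23
  23: L=21, R=–
  21: L=–, R=–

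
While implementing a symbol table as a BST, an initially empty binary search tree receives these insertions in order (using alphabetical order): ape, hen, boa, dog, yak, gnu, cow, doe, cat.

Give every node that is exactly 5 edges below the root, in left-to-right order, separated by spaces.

Insert ape: tree is empty, so ape becomes the root.
Insert hen: hen > ape → go right. Place as right child of ape.
Insert boa: boa > ape → go right; boa < hen → go left. Place as left child of hen.
Insert dog: dog > ape → go right; dog < hen → go left; dog > boa → go right. Place as right child of boa.
Insert yak: yak > ape → go right; yak > hen → go right. Place as right child of hen.
Insert gnu: gnu > ape → go right; gnu < hen → go left; gnu > boa → go right; gnu > dog → go right. Place as right child of dog.
Insert cow: cow > ape → go right; cow < hen → go left; cow > boa → go right; cow < dog → go left. Place as left child of dog.
Insert doe: doe > ape → go right; doe < hen → go left; doe > boa → go right; doe < dog → go left; doe > cow → go right. Place as right child of cow.
Insert cat: cat > ape → go right; cat < hen → go left; cat > boa → go right; cat < dog → go left; cat < cow → go left. Place as left child of cow.

cat doe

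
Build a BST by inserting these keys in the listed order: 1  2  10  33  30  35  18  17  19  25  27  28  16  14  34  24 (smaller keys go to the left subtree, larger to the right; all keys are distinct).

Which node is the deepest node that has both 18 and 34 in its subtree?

33

1: root
2: right child of 1 (depth 1)
10: right child of 2 (depth 2)
33: right child of 10 (depth 3)
30: left child of 33 (depth 4)
35: right child of 33 (depth 4)
18: left child of 30 (depth 5)
17: left child of 18 (depth 6)
19: right child of 18 (depth 6)
25: right child of 19 (depth 7)
27: right child of 25 (depth 8)
28: right child of 27 (depth 9)
16: left child of 17 (depth 7)
14: left child of 16 (depth 8)
34: left child of 35 (depth 5)
24: left child of 25 (depth 8)

Path to 18: 1 → 2 → 10 → 33 → 30 → 18
Path to 34: 1 → 2 → 10 → 33 → 35 → 34
The paths share a prefix ending at 33, then split left and right.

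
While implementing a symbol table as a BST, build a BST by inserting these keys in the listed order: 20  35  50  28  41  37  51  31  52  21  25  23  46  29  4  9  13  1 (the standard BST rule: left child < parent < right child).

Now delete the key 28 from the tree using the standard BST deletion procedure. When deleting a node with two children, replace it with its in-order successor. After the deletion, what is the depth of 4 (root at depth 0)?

1

Insert 20: tree is empty, so 20 becomes the root.
Insert 35: 35 > 20 → go right. Place as right child of 20.
Insert 50: 50 > 20 → go right; 50 > 35 → go right. Place as right child of 35.
Insert 28: 28 > 20 → go right; 28 < 35 → go left. Place as left child of 35.
Insert 41: 41 > 20 → go right; 41 > 35 → go right; 41 < 50 → go left. Place as left child of 50.
Insert 37: 37 > 20 → go right; 37 > 35 → go right; 37 < 50 → go left; 37 < 41 → go left. Place as left child of 41.
Insert 51: 51 > 20 → go right; 51 > 35 → go right; 51 > 50 → go right. Place as right child of 50.
Insert 31: 31 > 20 → go right; 31 < 35 → go left; 31 > 28 → go right. Place as right child of 28.
Insert 52: 52 > 20 → go right; 52 > 35 → go right; 52 > 50 → go right; 52 > 51 → go right. Place as right child of 51.
Insert 21: 21 > 20 → go right; 21 < 35 → go left; 21 < 28 → go left. Place as left child of 28.
Insert 25: 25 > 20 → go right; 25 < 35 → go left; 25 < 28 → go left; 25 > 21 → go right. Place as right child of 21.
Insert 23: 23 > 20 → go right; 23 < 35 → go left; 23 < 28 → go left; 23 > 21 → go right; 23 < 25 → go left. Place as left child of 25.
Insert 46: 46 > 20 → go right; 46 > 35 → go right; 46 < 50 → go left; 46 > 41 → go right. Place as right child of 41.
Insert 29: 29 > 20 → go right; 29 < 35 → go left; 29 > 28 → go right; 29 < 31 → go left. Place as left child of 31.
Insert 4: 4 < 20 → go left. Place as left child of 20.
Insert 9: 9 < 20 → go left; 9 > 4 → go right. Place as right child of 4.
Insert 13: 13 < 20 → go left; 13 > 4 → go right; 13 > 9 → go right. Place as right child of 9.
Insert 1: 1 < 20 → go left; 1 < 4 → go left. Place as left child of 4.

Delete 28 (two children — replace with in-order successor).
After deletion, path to 4: 20 → 4.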